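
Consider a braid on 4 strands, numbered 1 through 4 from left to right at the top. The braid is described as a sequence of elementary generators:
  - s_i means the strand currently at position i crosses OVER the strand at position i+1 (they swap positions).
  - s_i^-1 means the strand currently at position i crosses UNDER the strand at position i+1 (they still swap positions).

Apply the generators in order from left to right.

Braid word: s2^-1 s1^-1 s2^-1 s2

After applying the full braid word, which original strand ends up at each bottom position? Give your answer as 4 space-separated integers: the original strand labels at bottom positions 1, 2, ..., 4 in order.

Answer: 3 1 2 4

Derivation:
Gen 1 (s2^-1): strand 2 crosses under strand 3. Perm now: [1 3 2 4]
Gen 2 (s1^-1): strand 1 crosses under strand 3. Perm now: [3 1 2 4]
Gen 3 (s2^-1): strand 1 crosses under strand 2. Perm now: [3 2 1 4]
Gen 4 (s2): strand 2 crosses over strand 1. Perm now: [3 1 2 4]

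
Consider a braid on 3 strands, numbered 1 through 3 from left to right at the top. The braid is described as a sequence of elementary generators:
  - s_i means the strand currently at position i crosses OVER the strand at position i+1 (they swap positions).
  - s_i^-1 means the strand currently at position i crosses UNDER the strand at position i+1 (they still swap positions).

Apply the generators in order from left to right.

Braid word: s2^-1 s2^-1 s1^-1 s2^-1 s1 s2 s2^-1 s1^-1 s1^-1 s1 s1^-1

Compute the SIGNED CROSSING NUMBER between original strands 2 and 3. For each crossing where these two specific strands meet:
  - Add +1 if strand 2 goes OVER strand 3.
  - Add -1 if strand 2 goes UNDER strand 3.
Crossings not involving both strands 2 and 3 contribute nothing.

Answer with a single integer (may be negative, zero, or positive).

Gen 1: 2 under 3. Both 2&3? yes. Contrib: -1. Sum: -1
Gen 2: 3 under 2. Both 2&3? yes. Contrib: +1. Sum: 0
Gen 3: crossing 1x2. Both 2&3? no. Sum: 0
Gen 4: crossing 1x3. Both 2&3? no. Sum: 0
Gen 5: 2 over 3. Both 2&3? yes. Contrib: +1. Sum: 1
Gen 6: crossing 2x1. Both 2&3? no. Sum: 1
Gen 7: crossing 1x2. Both 2&3? no. Sum: 1
Gen 8: 3 under 2. Both 2&3? yes. Contrib: +1. Sum: 2
Gen 9: 2 under 3. Both 2&3? yes. Contrib: -1. Sum: 1
Gen 10: 3 over 2. Both 2&3? yes. Contrib: -1. Sum: 0
Gen 11: 2 under 3. Both 2&3? yes. Contrib: -1. Sum: -1

Answer: -1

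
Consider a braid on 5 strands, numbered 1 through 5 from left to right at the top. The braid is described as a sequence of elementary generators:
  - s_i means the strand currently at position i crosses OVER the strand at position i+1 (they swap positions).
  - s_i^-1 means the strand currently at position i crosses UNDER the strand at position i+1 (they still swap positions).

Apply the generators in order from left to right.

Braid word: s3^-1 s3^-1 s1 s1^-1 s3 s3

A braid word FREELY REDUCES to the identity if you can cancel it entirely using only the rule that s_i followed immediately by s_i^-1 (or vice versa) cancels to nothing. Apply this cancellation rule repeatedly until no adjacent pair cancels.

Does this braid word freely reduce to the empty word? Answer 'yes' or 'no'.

Answer: yes

Derivation:
Gen 1 (s3^-1): push. Stack: [s3^-1]
Gen 2 (s3^-1): push. Stack: [s3^-1 s3^-1]
Gen 3 (s1): push. Stack: [s3^-1 s3^-1 s1]
Gen 4 (s1^-1): cancels prior s1. Stack: [s3^-1 s3^-1]
Gen 5 (s3): cancels prior s3^-1. Stack: [s3^-1]
Gen 6 (s3): cancels prior s3^-1. Stack: []
Reduced word: (empty)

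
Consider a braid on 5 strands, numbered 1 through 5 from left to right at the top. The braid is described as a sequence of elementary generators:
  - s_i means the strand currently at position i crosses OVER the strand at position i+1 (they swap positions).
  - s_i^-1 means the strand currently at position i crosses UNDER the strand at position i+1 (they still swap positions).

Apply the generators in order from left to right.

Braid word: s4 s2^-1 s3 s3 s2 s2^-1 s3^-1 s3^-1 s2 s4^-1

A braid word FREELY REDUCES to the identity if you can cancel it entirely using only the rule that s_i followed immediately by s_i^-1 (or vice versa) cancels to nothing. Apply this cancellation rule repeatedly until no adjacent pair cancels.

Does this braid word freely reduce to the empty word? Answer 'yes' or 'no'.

Answer: yes

Derivation:
Gen 1 (s4): push. Stack: [s4]
Gen 2 (s2^-1): push. Stack: [s4 s2^-1]
Gen 3 (s3): push. Stack: [s4 s2^-1 s3]
Gen 4 (s3): push. Stack: [s4 s2^-1 s3 s3]
Gen 5 (s2): push. Stack: [s4 s2^-1 s3 s3 s2]
Gen 6 (s2^-1): cancels prior s2. Stack: [s4 s2^-1 s3 s3]
Gen 7 (s3^-1): cancels prior s3. Stack: [s4 s2^-1 s3]
Gen 8 (s3^-1): cancels prior s3. Stack: [s4 s2^-1]
Gen 9 (s2): cancels prior s2^-1. Stack: [s4]
Gen 10 (s4^-1): cancels prior s4. Stack: []
Reduced word: (empty)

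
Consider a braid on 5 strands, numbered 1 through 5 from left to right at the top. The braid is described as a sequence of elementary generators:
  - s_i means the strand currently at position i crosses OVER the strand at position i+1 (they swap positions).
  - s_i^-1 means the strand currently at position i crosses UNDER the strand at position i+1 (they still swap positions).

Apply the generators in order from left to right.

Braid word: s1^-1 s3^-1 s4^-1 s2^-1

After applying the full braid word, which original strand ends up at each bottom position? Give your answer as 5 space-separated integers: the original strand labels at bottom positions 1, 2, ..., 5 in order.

Gen 1 (s1^-1): strand 1 crosses under strand 2. Perm now: [2 1 3 4 5]
Gen 2 (s3^-1): strand 3 crosses under strand 4. Perm now: [2 1 4 3 5]
Gen 3 (s4^-1): strand 3 crosses under strand 5. Perm now: [2 1 4 5 3]
Gen 4 (s2^-1): strand 1 crosses under strand 4. Perm now: [2 4 1 5 3]

Answer: 2 4 1 5 3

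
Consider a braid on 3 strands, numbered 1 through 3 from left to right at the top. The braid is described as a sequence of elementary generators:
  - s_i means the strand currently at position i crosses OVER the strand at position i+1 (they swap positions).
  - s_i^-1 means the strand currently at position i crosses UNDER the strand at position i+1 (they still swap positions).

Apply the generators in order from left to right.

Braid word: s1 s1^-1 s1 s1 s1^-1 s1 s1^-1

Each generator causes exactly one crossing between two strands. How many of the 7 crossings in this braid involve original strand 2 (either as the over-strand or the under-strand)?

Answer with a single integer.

Gen 1: crossing 1x2. Involves strand 2? yes. Count so far: 1
Gen 2: crossing 2x1. Involves strand 2? yes. Count so far: 2
Gen 3: crossing 1x2. Involves strand 2? yes. Count so far: 3
Gen 4: crossing 2x1. Involves strand 2? yes. Count so far: 4
Gen 5: crossing 1x2. Involves strand 2? yes. Count so far: 5
Gen 6: crossing 2x1. Involves strand 2? yes. Count so far: 6
Gen 7: crossing 1x2. Involves strand 2? yes. Count so far: 7

Answer: 7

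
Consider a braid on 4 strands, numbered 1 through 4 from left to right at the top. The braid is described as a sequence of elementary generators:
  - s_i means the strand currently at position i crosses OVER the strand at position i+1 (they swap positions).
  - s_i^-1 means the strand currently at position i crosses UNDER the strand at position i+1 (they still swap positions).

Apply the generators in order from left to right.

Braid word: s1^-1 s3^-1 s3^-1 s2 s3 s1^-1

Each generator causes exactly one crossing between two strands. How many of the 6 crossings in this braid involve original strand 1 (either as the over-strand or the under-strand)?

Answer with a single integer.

Answer: 3

Derivation:
Gen 1: crossing 1x2. Involves strand 1? yes. Count so far: 1
Gen 2: crossing 3x4. Involves strand 1? no. Count so far: 1
Gen 3: crossing 4x3. Involves strand 1? no. Count so far: 1
Gen 4: crossing 1x3. Involves strand 1? yes. Count so far: 2
Gen 5: crossing 1x4. Involves strand 1? yes. Count so far: 3
Gen 6: crossing 2x3. Involves strand 1? no. Count so far: 3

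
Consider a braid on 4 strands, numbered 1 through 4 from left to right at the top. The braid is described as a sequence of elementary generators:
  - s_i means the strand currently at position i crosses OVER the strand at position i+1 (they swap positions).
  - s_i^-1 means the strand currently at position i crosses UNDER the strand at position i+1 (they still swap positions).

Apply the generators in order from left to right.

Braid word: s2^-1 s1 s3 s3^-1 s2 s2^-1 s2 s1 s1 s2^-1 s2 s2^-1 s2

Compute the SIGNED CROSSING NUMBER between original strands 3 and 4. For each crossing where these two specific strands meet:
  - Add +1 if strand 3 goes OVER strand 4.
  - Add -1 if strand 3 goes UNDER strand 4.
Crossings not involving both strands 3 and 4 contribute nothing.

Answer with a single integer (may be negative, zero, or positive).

Answer: 0

Derivation:
Gen 1: crossing 2x3. Both 3&4? no. Sum: 0
Gen 2: crossing 1x3. Both 3&4? no. Sum: 0
Gen 3: crossing 2x4. Both 3&4? no. Sum: 0
Gen 4: crossing 4x2. Both 3&4? no. Sum: 0
Gen 5: crossing 1x2. Both 3&4? no. Sum: 0
Gen 6: crossing 2x1. Both 3&4? no. Sum: 0
Gen 7: crossing 1x2. Both 3&4? no. Sum: 0
Gen 8: crossing 3x2. Both 3&4? no. Sum: 0
Gen 9: crossing 2x3. Both 3&4? no. Sum: 0
Gen 10: crossing 2x1. Both 3&4? no. Sum: 0
Gen 11: crossing 1x2. Both 3&4? no. Sum: 0
Gen 12: crossing 2x1. Both 3&4? no. Sum: 0
Gen 13: crossing 1x2. Both 3&4? no. Sum: 0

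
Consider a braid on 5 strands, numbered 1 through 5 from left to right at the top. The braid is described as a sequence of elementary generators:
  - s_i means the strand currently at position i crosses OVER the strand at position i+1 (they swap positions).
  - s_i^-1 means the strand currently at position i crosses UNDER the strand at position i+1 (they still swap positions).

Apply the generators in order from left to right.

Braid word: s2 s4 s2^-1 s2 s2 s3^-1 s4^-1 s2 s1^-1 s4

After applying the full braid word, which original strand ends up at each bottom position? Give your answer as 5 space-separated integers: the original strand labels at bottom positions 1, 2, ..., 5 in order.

Answer: 5 1 2 3 4

Derivation:
Gen 1 (s2): strand 2 crosses over strand 3. Perm now: [1 3 2 4 5]
Gen 2 (s4): strand 4 crosses over strand 5. Perm now: [1 3 2 5 4]
Gen 3 (s2^-1): strand 3 crosses under strand 2. Perm now: [1 2 3 5 4]
Gen 4 (s2): strand 2 crosses over strand 3. Perm now: [1 3 2 5 4]
Gen 5 (s2): strand 3 crosses over strand 2. Perm now: [1 2 3 5 4]
Gen 6 (s3^-1): strand 3 crosses under strand 5. Perm now: [1 2 5 3 4]
Gen 7 (s4^-1): strand 3 crosses under strand 4. Perm now: [1 2 5 4 3]
Gen 8 (s2): strand 2 crosses over strand 5. Perm now: [1 5 2 4 3]
Gen 9 (s1^-1): strand 1 crosses under strand 5. Perm now: [5 1 2 4 3]
Gen 10 (s4): strand 4 crosses over strand 3. Perm now: [5 1 2 3 4]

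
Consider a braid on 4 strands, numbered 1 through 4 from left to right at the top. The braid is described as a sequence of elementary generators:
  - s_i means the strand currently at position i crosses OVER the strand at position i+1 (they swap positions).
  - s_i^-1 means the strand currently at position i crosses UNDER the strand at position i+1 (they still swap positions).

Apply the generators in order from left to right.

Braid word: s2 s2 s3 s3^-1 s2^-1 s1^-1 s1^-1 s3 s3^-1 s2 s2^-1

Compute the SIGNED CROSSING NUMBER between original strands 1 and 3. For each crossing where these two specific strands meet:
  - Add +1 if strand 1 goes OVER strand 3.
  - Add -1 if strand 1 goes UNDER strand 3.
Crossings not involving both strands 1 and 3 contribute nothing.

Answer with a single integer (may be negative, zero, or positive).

Gen 1: crossing 2x3. Both 1&3? no. Sum: 0
Gen 2: crossing 3x2. Both 1&3? no. Sum: 0
Gen 3: crossing 3x4. Both 1&3? no. Sum: 0
Gen 4: crossing 4x3. Both 1&3? no. Sum: 0
Gen 5: crossing 2x3. Both 1&3? no. Sum: 0
Gen 6: 1 under 3. Both 1&3? yes. Contrib: -1. Sum: -1
Gen 7: 3 under 1. Both 1&3? yes. Contrib: +1. Sum: 0
Gen 8: crossing 2x4. Both 1&3? no. Sum: 0
Gen 9: crossing 4x2. Both 1&3? no. Sum: 0
Gen 10: crossing 3x2. Both 1&3? no. Sum: 0
Gen 11: crossing 2x3. Both 1&3? no. Sum: 0

Answer: 0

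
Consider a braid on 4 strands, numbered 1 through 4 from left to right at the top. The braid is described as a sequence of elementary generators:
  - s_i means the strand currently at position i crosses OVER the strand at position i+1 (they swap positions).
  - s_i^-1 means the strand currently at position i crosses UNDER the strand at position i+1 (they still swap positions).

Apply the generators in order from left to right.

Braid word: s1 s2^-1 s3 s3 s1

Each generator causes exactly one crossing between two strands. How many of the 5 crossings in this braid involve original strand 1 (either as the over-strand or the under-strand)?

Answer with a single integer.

Answer: 4

Derivation:
Gen 1: crossing 1x2. Involves strand 1? yes. Count so far: 1
Gen 2: crossing 1x3. Involves strand 1? yes. Count so far: 2
Gen 3: crossing 1x4. Involves strand 1? yes. Count so far: 3
Gen 4: crossing 4x1. Involves strand 1? yes. Count so far: 4
Gen 5: crossing 2x3. Involves strand 1? no. Count so far: 4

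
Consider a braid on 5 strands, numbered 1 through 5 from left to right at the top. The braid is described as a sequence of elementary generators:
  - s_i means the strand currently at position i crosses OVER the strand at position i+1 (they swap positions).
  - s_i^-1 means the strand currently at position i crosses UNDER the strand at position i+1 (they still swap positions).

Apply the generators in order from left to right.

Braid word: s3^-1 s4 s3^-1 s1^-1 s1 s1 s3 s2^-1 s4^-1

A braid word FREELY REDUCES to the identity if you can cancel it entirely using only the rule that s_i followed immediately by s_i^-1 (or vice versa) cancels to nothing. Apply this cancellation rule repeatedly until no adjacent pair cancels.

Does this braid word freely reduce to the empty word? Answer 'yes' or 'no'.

Answer: no

Derivation:
Gen 1 (s3^-1): push. Stack: [s3^-1]
Gen 2 (s4): push. Stack: [s3^-1 s4]
Gen 3 (s3^-1): push. Stack: [s3^-1 s4 s3^-1]
Gen 4 (s1^-1): push. Stack: [s3^-1 s4 s3^-1 s1^-1]
Gen 5 (s1): cancels prior s1^-1. Stack: [s3^-1 s4 s3^-1]
Gen 6 (s1): push. Stack: [s3^-1 s4 s3^-1 s1]
Gen 7 (s3): push. Stack: [s3^-1 s4 s3^-1 s1 s3]
Gen 8 (s2^-1): push. Stack: [s3^-1 s4 s3^-1 s1 s3 s2^-1]
Gen 9 (s4^-1): push. Stack: [s3^-1 s4 s3^-1 s1 s3 s2^-1 s4^-1]
Reduced word: s3^-1 s4 s3^-1 s1 s3 s2^-1 s4^-1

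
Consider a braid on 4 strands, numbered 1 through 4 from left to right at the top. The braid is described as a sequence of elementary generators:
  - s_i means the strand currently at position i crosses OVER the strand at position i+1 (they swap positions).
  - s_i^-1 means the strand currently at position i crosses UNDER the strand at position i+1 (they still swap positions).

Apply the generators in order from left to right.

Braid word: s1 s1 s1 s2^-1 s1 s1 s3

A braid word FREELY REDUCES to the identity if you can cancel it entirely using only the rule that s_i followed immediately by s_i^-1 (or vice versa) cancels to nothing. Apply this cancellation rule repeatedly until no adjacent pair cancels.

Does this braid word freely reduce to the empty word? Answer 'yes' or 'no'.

Answer: no

Derivation:
Gen 1 (s1): push. Stack: [s1]
Gen 2 (s1): push. Stack: [s1 s1]
Gen 3 (s1): push. Stack: [s1 s1 s1]
Gen 4 (s2^-1): push. Stack: [s1 s1 s1 s2^-1]
Gen 5 (s1): push. Stack: [s1 s1 s1 s2^-1 s1]
Gen 6 (s1): push. Stack: [s1 s1 s1 s2^-1 s1 s1]
Gen 7 (s3): push. Stack: [s1 s1 s1 s2^-1 s1 s1 s3]
Reduced word: s1 s1 s1 s2^-1 s1 s1 s3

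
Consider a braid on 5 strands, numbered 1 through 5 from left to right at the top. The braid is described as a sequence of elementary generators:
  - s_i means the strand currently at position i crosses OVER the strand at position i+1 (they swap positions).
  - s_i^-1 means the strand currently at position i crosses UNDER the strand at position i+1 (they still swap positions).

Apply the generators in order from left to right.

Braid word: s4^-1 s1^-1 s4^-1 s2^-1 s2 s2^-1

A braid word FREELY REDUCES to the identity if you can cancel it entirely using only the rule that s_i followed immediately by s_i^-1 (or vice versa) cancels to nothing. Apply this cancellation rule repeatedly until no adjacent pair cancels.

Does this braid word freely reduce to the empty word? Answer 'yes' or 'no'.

Gen 1 (s4^-1): push. Stack: [s4^-1]
Gen 2 (s1^-1): push. Stack: [s4^-1 s1^-1]
Gen 3 (s4^-1): push. Stack: [s4^-1 s1^-1 s4^-1]
Gen 4 (s2^-1): push. Stack: [s4^-1 s1^-1 s4^-1 s2^-1]
Gen 5 (s2): cancels prior s2^-1. Stack: [s4^-1 s1^-1 s4^-1]
Gen 6 (s2^-1): push. Stack: [s4^-1 s1^-1 s4^-1 s2^-1]
Reduced word: s4^-1 s1^-1 s4^-1 s2^-1

Answer: no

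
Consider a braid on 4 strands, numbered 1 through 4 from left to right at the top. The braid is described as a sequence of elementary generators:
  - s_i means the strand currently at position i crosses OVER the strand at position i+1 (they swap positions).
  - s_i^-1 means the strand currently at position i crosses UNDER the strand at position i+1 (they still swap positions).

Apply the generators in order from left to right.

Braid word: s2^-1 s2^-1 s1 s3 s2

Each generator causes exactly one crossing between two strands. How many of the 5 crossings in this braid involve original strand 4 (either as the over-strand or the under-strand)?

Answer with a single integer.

Gen 1: crossing 2x3. Involves strand 4? no. Count so far: 0
Gen 2: crossing 3x2. Involves strand 4? no. Count so far: 0
Gen 3: crossing 1x2. Involves strand 4? no. Count so far: 0
Gen 4: crossing 3x4. Involves strand 4? yes. Count so far: 1
Gen 5: crossing 1x4. Involves strand 4? yes. Count so far: 2

Answer: 2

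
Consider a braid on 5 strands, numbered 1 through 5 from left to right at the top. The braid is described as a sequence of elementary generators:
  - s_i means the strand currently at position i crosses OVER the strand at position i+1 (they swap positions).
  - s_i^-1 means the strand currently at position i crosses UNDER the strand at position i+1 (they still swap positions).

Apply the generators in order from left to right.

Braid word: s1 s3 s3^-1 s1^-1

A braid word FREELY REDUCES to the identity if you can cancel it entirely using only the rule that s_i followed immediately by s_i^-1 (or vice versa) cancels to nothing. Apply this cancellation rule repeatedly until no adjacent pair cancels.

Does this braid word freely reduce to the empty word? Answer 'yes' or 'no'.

Answer: yes

Derivation:
Gen 1 (s1): push. Stack: [s1]
Gen 2 (s3): push. Stack: [s1 s3]
Gen 3 (s3^-1): cancels prior s3. Stack: [s1]
Gen 4 (s1^-1): cancels prior s1. Stack: []
Reduced word: (empty)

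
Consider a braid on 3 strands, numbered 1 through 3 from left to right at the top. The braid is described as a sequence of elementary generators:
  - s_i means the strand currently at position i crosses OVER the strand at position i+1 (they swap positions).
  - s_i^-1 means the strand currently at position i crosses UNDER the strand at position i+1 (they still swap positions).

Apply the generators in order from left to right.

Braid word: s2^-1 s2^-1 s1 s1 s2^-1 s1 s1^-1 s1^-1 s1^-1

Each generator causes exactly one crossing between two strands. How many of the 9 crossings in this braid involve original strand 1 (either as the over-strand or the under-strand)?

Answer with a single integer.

Answer: 6

Derivation:
Gen 1: crossing 2x3. Involves strand 1? no. Count so far: 0
Gen 2: crossing 3x2. Involves strand 1? no. Count so far: 0
Gen 3: crossing 1x2. Involves strand 1? yes. Count so far: 1
Gen 4: crossing 2x1. Involves strand 1? yes. Count so far: 2
Gen 5: crossing 2x3. Involves strand 1? no. Count so far: 2
Gen 6: crossing 1x3. Involves strand 1? yes. Count so far: 3
Gen 7: crossing 3x1. Involves strand 1? yes. Count so far: 4
Gen 8: crossing 1x3. Involves strand 1? yes. Count so far: 5
Gen 9: crossing 3x1. Involves strand 1? yes. Count so far: 6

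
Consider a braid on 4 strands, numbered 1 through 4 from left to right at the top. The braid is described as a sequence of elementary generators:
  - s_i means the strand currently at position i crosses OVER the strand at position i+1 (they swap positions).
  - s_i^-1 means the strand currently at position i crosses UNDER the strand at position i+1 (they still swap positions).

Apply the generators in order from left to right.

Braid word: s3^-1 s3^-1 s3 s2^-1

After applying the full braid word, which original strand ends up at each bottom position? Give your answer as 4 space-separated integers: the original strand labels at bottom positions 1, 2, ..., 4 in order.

Answer: 1 4 2 3

Derivation:
Gen 1 (s3^-1): strand 3 crosses under strand 4. Perm now: [1 2 4 3]
Gen 2 (s3^-1): strand 4 crosses under strand 3. Perm now: [1 2 3 4]
Gen 3 (s3): strand 3 crosses over strand 4. Perm now: [1 2 4 3]
Gen 4 (s2^-1): strand 2 crosses under strand 4. Perm now: [1 4 2 3]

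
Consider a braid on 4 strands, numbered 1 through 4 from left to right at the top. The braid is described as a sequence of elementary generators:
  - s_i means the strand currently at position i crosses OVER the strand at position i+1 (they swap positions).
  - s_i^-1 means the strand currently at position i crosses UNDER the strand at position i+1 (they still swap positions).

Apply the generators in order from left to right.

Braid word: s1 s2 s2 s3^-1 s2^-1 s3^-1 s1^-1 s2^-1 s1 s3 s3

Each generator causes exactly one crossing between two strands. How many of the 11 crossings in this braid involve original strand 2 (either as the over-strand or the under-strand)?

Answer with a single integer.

Answer: 5

Derivation:
Gen 1: crossing 1x2. Involves strand 2? yes. Count so far: 1
Gen 2: crossing 1x3. Involves strand 2? no. Count so far: 1
Gen 3: crossing 3x1. Involves strand 2? no. Count so far: 1
Gen 4: crossing 3x4. Involves strand 2? no. Count so far: 1
Gen 5: crossing 1x4. Involves strand 2? no. Count so far: 1
Gen 6: crossing 1x3. Involves strand 2? no. Count so far: 1
Gen 7: crossing 2x4. Involves strand 2? yes. Count so far: 2
Gen 8: crossing 2x3. Involves strand 2? yes. Count so far: 3
Gen 9: crossing 4x3. Involves strand 2? no. Count so far: 3
Gen 10: crossing 2x1. Involves strand 2? yes. Count so far: 4
Gen 11: crossing 1x2. Involves strand 2? yes. Count so far: 5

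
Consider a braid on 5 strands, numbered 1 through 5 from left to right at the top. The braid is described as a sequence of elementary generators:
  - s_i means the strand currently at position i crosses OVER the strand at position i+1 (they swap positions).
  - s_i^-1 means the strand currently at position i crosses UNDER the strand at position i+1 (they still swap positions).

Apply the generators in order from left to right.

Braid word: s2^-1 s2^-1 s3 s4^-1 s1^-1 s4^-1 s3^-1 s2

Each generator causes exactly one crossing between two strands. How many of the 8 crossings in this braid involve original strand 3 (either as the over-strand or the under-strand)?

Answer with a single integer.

Gen 1: crossing 2x3. Involves strand 3? yes. Count so far: 1
Gen 2: crossing 3x2. Involves strand 3? yes. Count so far: 2
Gen 3: crossing 3x4. Involves strand 3? yes. Count so far: 3
Gen 4: crossing 3x5. Involves strand 3? yes. Count so far: 4
Gen 5: crossing 1x2. Involves strand 3? no. Count so far: 4
Gen 6: crossing 5x3. Involves strand 3? yes. Count so far: 5
Gen 7: crossing 4x3. Involves strand 3? yes. Count so far: 6
Gen 8: crossing 1x3. Involves strand 3? yes. Count so far: 7

Answer: 7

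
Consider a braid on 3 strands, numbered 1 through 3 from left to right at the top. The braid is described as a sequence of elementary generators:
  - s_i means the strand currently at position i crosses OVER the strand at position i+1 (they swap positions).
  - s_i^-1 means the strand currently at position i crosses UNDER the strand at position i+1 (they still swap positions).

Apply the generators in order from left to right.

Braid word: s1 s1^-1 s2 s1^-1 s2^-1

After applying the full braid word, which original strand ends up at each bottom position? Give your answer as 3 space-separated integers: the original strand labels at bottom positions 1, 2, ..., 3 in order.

Answer: 3 2 1

Derivation:
Gen 1 (s1): strand 1 crosses over strand 2. Perm now: [2 1 3]
Gen 2 (s1^-1): strand 2 crosses under strand 1. Perm now: [1 2 3]
Gen 3 (s2): strand 2 crosses over strand 3. Perm now: [1 3 2]
Gen 4 (s1^-1): strand 1 crosses under strand 3. Perm now: [3 1 2]
Gen 5 (s2^-1): strand 1 crosses under strand 2. Perm now: [3 2 1]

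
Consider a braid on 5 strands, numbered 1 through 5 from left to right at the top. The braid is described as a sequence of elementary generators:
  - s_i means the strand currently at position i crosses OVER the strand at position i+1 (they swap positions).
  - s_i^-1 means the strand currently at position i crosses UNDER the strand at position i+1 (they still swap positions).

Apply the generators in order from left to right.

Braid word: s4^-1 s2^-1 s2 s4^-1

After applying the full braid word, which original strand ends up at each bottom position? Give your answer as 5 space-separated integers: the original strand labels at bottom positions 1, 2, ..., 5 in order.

Answer: 1 2 3 4 5

Derivation:
Gen 1 (s4^-1): strand 4 crosses under strand 5. Perm now: [1 2 3 5 4]
Gen 2 (s2^-1): strand 2 crosses under strand 3. Perm now: [1 3 2 5 4]
Gen 3 (s2): strand 3 crosses over strand 2. Perm now: [1 2 3 5 4]
Gen 4 (s4^-1): strand 5 crosses under strand 4. Perm now: [1 2 3 4 5]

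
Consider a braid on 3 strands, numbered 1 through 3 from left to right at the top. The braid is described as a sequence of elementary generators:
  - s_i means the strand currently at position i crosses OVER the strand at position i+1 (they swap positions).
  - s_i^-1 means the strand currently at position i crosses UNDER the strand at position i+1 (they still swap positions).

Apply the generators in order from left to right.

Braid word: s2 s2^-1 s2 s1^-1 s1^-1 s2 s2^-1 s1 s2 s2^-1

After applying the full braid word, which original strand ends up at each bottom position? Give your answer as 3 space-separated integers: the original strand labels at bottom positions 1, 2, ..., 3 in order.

Answer: 3 1 2

Derivation:
Gen 1 (s2): strand 2 crosses over strand 3. Perm now: [1 3 2]
Gen 2 (s2^-1): strand 3 crosses under strand 2. Perm now: [1 2 3]
Gen 3 (s2): strand 2 crosses over strand 3. Perm now: [1 3 2]
Gen 4 (s1^-1): strand 1 crosses under strand 3. Perm now: [3 1 2]
Gen 5 (s1^-1): strand 3 crosses under strand 1. Perm now: [1 3 2]
Gen 6 (s2): strand 3 crosses over strand 2. Perm now: [1 2 3]
Gen 7 (s2^-1): strand 2 crosses under strand 3. Perm now: [1 3 2]
Gen 8 (s1): strand 1 crosses over strand 3. Perm now: [3 1 2]
Gen 9 (s2): strand 1 crosses over strand 2. Perm now: [3 2 1]
Gen 10 (s2^-1): strand 2 crosses under strand 1. Perm now: [3 1 2]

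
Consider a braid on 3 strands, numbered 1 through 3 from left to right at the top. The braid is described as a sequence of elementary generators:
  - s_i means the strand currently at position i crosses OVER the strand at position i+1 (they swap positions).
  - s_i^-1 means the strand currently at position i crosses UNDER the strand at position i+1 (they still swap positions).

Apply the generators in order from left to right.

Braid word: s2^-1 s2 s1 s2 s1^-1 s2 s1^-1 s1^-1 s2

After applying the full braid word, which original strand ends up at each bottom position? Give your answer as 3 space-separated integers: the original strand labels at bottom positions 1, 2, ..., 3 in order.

Gen 1 (s2^-1): strand 2 crosses under strand 3. Perm now: [1 3 2]
Gen 2 (s2): strand 3 crosses over strand 2. Perm now: [1 2 3]
Gen 3 (s1): strand 1 crosses over strand 2. Perm now: [2 1 3]
Gen 4 (s2): strand 1 crosses over strand 3. Perm now: [2 3 1]
Gen 5 (s1^-1): strand 2 crosses under strand 3. Perm now: [3 2 1]
Gen 6 (s2): strand 2 crosses over strand 1. Perm now: [3 1 2]
Gen 7 (s1^-1): strand 3 crosses under strand 1. Perm now: [1 3 2]
Gen 8 (s1^-1): strand 1 crosses under strand 3. Perm now: [3 1 2]
Gen 9 (s2): strand 1 crosses over strand 2. Perm now: [3 2 1]

Answer: 3 2 1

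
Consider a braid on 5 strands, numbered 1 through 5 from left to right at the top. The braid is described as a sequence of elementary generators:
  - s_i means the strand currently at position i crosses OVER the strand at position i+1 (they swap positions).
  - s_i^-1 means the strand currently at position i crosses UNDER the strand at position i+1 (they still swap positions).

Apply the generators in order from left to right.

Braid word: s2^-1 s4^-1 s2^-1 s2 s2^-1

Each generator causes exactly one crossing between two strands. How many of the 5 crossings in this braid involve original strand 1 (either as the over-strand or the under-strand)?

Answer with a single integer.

Gen 1: crossing 2x3. Involves strand 1? no. Count so far: 0
Gen 2: crossing 4x5. Involves strand 1? no. Count so far: 0
Gen 3: crossing 3x2. Involves strand 1? no. Count so far: 0
Gen 4: crossing 2x3. Involves strand 1? no. Count so far: 0
Gen 5: crossing 3x2. Involves strand 1? no. Count so far: 0

Answer: 0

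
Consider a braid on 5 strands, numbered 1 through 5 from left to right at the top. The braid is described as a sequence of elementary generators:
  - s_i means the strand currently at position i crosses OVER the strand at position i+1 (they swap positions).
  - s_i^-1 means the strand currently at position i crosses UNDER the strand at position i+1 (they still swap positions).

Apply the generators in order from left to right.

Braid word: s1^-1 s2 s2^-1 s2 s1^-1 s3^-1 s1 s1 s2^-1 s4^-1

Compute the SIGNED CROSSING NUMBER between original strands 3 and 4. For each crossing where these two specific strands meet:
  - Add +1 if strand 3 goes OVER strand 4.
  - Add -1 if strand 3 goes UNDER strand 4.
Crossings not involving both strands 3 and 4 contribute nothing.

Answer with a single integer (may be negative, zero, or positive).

Answer: 0

Derivation:
Gen 1: crossing 1x2. Both 3&4? no. Sum: 0
Gen 2: crossing 1x3. Both 3&4? no. Sum: 0
Gen 3: crossing 3x1. Both 3&4? no. Sum: 0
Gen 4: crossing 1x3. Both 3&4? no. Sum: 0
Gen 5: crossing 2x3. Both 3&4? no. Sum: 0
Gen 6: crossing 1x4. Both 3&4? no. Sum: 0
Gen 7: crossing 3x2. Both 3&4? no. Sum: 0
Gen 8: crossing 2x3. Both 3&4? no. Sum: 0
Gen 9: crossing 2x4. Both 3&4? no. Sum: 0
Gen 10: crossing 1x5. Both 3&4? no. Sum: 0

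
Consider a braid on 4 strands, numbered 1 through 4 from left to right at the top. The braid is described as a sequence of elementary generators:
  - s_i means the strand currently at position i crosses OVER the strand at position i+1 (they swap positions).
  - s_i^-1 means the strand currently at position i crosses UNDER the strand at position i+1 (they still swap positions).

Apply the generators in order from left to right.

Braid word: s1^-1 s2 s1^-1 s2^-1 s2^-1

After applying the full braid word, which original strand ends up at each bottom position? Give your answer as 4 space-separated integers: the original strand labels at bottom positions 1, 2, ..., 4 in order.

Answer: 3 2 1 4

Derivation:
Gen 1 (s1^-1): strand 1 crosses under strand 2. Perm now: [2 1 3 4]
Gen 2 (s2): strand 1 crosses over strand 3. Perm now: [2 3 1 4]
Gen 3 (s1^-1): strand 2 crosses under strand 3. Perm now: [3 2 1 4]
Gen 4 (s2^-1): strand 2 crosses under strand 1. Perm now: [3 1 2 4]
Gen 5 (s2^-1): strand 1 crosses under strand 2. Perm now: [3 2 1 4]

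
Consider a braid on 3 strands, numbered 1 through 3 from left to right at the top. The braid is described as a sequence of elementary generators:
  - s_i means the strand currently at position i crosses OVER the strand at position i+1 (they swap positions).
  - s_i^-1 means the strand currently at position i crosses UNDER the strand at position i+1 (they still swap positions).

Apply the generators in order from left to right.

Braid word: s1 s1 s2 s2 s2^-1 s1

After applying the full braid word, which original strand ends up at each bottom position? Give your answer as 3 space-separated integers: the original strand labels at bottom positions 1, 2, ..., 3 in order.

Gen 1 (s1): strand 1 crosses over strand 2. Perm now: [2 1 3]
Gen 2 (s1): strand 2 crosses over strand 1. Perm now: [1 2 3]
Gen 3 (s2): strand 2 crosses over strand 3. Perm now: [1 3 2]
Gen 4 (s2): strand 3 crosses over strand 2. Perm now: [1 2 3]
Gen 5 (s2^-1): strand 2 crosses under strand 3. Perm now: [1 3 2]
Gen 6 (s1): strand 1 crosses over strand 3. Perm now: [3 1 2]

Answer: 3 1 2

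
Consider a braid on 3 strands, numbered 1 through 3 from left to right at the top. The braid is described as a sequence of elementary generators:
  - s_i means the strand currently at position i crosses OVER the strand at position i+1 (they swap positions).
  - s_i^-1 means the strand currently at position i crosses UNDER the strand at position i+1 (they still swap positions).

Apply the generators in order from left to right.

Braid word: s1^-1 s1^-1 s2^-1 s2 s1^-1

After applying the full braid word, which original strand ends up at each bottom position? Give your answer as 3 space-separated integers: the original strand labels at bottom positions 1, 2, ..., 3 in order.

Answer: 2 1 3

Derivation:
Gen 1 (s1^-1): strand 1 crosses under strand 2. Perm now: [2 1 3]
Gen 2 (s1^-1): strand 2 crosses under strand 1. Perm now: [1 2 3]
Gen 3 (s2^-1): strand 2 crosses under strand 3. Perm now: [1 3 2]
Gen 4 (s2): strand 3 crosses over strand 2. Perm now: [1 2 3]
Gen 5 (s1^-1): strand 1 crosses under strand 2. Perm now: [2 1 3]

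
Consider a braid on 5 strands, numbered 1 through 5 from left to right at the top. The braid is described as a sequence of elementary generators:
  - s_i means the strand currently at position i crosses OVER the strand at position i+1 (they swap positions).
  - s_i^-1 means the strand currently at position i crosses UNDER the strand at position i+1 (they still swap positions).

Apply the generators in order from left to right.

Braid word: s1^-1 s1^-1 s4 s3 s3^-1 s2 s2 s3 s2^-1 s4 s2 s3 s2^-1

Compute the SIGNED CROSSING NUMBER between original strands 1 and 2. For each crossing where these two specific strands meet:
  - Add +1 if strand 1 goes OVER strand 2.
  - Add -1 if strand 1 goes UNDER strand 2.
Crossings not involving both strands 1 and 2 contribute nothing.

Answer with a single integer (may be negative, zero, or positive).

Answer: 0

Derivation:
Gen 1: 1 under 2. Both 1&2? yes. Contrib: -1. Sum: -1
Gen 2: 2 under 1. Both 1&2? yes. Contrib: +1. Sum: 0
Gen 3: crossing 4x5. Both 1&2? no. Sum: 0
Gen 4: crossing 3x5. Both 1&2? no. Sum: 0
Gen 5: crossing 5x3. Both 1&2? no. Sum: 0
Gen 6: crossing 2x3. Both 1&2? no. Sum: 0
Gen 7: crossing 3x2. Both 1&2? no. Sum: 0
Gen 8: crossing 3x5. Both 1&2? no. Sum: 0
Gen 9: crossing 2x5. Both 1&2? no. Sum: 0
Gen 10: crossing 3x4. Both 1&2? no. Sum: 0
Gen 11: crossing 5x2. Both 1&2? no. Sum: 0
Gen 12: crossing 5x4. Both 1&2? no. Sum: 0
Gen 13: crossing 2x4. Both 1&2? no. Sum: 0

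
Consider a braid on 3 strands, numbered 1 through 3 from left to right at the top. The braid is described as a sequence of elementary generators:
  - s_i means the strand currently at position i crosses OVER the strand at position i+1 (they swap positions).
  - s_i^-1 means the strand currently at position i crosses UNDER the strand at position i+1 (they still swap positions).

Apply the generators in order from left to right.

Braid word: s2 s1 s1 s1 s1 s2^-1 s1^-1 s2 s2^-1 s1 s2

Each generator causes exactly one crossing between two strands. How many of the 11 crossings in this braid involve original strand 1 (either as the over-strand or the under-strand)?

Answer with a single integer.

Answer: 8

Derivation:
Gen 1: crossing 2x3. Involves strand 1? no. Count so far: 0
Gen 2: crossing 1x3. Involves strand 1? yes. Count so far: 1
Gen 3: crossing 3x1. Involves strand 1? yes. Count so far: 2
Gen 4: crossing 1x3. Involves strand 1? yes. Count so far: 3
Gen 5: crossing 3x1. Involves strand 1? yes. Count so far: 4
Gen 6: crossing 3x2. Involves strand 1? no. Count so far: 4
Gen 7: crossing 1x2. Involves strand 1? yes. Count so far: 5
Gen 8: crossing 1x3. Involves strand 1? yes. Count so far: 6
Gen 9: crossing 3x1. Involves strand 1? yes. Count so far: 7
Gen 10: crossing 2x1. Involves strand 1? yes. Count so far: 8
Gen 11: crossing 2x3. Involves strand 1? no. Count so far: 8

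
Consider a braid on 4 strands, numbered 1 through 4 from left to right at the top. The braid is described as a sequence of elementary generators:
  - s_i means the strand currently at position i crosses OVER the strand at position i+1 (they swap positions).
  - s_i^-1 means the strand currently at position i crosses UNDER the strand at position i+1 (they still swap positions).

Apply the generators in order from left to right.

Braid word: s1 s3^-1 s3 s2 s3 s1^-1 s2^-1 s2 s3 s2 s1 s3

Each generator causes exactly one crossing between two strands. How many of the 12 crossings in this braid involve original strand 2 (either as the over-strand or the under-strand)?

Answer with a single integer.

Gen 1: crossing 1x2. Involves strand 2? yes. Count so far: 1
Gen 2: crossing 3x4. Involves strand 2? no. Count so far: 1
Gen 3: crossing 4x3. Involves strand 2? no. Count so far: 1
Gen 4: crossing 1x3. Involves strand 2? no. Count so far: 1
Gen 5: crossing 1x4. Involves strand 2? no. Count so far: 1
Gen 6: crossing 2x3. Involves strand 2? yes. Count so far: 2
Gen 7: crossing 2x4. Involves strand 2? yes. Count so far: 3
Gen 8: crossing 4x2. Involves strand 2? yes. Count so far: 4
Gen 9: crossing 4x1. Involves strand 2? no. Count so far: 4
Gen 10: crossing 2x1. Involves strand 2? yes. Count so far: 5
Gen 11: crossing 3x1. Involves strand 2? no. Count so far: 5
Gen 12: crossing 2x4. Involves strand 2? yes. Count so far: 6

Answer: 6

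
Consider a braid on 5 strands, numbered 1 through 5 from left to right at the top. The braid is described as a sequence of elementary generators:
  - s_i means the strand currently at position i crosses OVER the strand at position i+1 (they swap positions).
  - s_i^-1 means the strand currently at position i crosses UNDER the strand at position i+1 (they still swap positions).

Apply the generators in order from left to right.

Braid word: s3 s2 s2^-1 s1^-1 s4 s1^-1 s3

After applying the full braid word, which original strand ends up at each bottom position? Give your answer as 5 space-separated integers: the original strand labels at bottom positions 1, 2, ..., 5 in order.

Gen 1 (s3): strand 3 crosses over strand 4. Perm now: [1 2 4 3 5]
Gen 2 (s2): strand 2 crosses over strand 4. Perm now: [1 4 2 3 5]
Gen 3 (s2^-1): strand 4 crosses under strand 2. Perm now: [1 2 4 3 5]
Gen 4 (s1^-1): strand 1 crosses under strand 2. Perm now: [2 1 4 3 5]
Gen 5 (s4): strand 3 crosses over strand 5. Perm now: [2 1 4 5 3]
Gen 6 (s1^-1): strand 2 crosses under strand 1. Perm now: [1 2 4 5 3]
Gen 7 (s3): strand 4 crosses over strand 5. Perm now: [1 2 5 4 3]

Answer: 1 2 5 4 3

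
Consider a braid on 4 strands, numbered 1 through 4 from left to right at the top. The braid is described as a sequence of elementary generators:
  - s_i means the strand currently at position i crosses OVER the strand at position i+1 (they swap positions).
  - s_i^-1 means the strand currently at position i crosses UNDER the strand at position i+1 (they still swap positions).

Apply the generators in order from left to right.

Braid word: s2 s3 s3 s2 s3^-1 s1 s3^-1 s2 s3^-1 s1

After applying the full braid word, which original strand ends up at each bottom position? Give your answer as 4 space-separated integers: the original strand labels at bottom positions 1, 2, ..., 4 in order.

Gen 1 (s2): strand 2 crosses over strand 3. Perm now: [1 3 2 4]
Gen 2 (s3): strand 2 crosses over strand 4. Perm now: [1 3 4 2]
Gen 3 (s3): strand 4 crosses over strand 2. Perm now: [1 3 2 4]
Gen 4 (s2): strand 3 crosses over strand 2. Perm now: [1 2 3 4]
Gen 5 (s3^-1): strand 3 crosses under strand 4. Perm now: [1 2 4 3]
Gen 6 (s1): strand 1 crosses over strand 2. Perm now: [2 1 4 3]
Gen 7 (s3^-1): strand 4 crosses under strand 3. Perm now: [2 1 3 4]
Gen 8 (s2): strand 1 crosses over strand 3. Perm now: [2 3 1 4]
Gen 9 (s3^-1): strand 1 crosses under strand 4. Perm now: [2 3 4 1]
Gen 10 (s1): strand 2 crosses over strand 3. Perm now: [3 2 4 1]

Answer: 3 2 4 1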